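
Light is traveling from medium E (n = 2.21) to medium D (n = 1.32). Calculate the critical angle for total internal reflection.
θc = arcsin(n₂/n₁) = 36.68°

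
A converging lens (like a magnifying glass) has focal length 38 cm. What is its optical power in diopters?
P = 1/f = 2.632 D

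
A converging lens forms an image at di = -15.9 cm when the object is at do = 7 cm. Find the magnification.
M = −di/do = 2.271 (upright image)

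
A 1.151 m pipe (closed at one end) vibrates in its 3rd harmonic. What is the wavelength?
λₙ = 4L/n = 1.535 m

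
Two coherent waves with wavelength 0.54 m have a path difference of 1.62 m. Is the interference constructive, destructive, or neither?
constructive — path difference = 3λ, a whole number of wavelengths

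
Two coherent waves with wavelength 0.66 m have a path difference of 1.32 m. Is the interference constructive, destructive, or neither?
constructive — path difference = 2λ, a whole number of wavelengths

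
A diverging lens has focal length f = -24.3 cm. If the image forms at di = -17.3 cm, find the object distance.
1/do = 1/f − 1/di → do = 60.06 cm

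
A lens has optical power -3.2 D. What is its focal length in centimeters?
f = 1/P = -31.25 cm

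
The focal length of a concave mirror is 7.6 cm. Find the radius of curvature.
R = 2|f| = 15.2 cm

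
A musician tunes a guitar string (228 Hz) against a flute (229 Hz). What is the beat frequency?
1 Hz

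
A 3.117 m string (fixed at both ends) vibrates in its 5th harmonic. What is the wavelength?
λₙ = 2L/n = 1.247 m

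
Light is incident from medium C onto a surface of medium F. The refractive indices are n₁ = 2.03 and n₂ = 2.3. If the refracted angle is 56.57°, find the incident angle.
sin θ₁ = (n₂/n₁)·sin θ₂ → θ₁ = 71.01°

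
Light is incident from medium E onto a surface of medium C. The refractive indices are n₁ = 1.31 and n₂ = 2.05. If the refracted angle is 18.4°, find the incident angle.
sin θ₁ = (n₂/n₁)·sin θ₂ → θ₁ = 29.6°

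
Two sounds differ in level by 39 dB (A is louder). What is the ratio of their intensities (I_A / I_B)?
I_A/I_B = 10^(Δβ/10) = 7943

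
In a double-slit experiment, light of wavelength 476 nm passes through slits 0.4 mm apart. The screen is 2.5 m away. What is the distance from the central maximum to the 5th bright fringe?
y = mλL/d = 14.88 mm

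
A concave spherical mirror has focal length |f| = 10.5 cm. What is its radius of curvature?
R = 2|f| = 21 cm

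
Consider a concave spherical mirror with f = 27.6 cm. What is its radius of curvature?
R = 2|f| = 55.2 cm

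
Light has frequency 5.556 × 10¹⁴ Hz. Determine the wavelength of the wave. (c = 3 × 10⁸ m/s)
λ = c/f = 540 nm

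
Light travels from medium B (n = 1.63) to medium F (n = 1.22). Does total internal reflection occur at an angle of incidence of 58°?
θc = arcsin(n₂/n₁) = 48.46°; 58° > θc, so yes — total internal reflection.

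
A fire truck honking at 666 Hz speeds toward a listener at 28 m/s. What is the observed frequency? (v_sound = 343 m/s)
f_obs = f·v/(v − v_s) = 725.2 Hz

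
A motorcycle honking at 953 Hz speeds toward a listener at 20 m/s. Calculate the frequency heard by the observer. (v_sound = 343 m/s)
f_obs = f·v/(v − v_s) = 1012 Hz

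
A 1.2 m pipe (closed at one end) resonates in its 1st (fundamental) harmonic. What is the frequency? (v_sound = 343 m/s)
fₙ = nv/(4L) = 71.46 Hz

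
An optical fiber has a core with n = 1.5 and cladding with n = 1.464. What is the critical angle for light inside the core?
θc = arcsin(n_cladding/n_core) = 77.42°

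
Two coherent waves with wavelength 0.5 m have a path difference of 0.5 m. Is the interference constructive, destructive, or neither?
constructive — path difference = 1λ, a whole number of wavelengths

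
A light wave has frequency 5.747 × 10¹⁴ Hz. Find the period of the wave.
T = 1/f = 1.740 × 10⁻¹⁵ s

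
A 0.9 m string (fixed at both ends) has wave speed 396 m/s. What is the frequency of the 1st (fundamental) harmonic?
fₙ = nv/(2L) = 220 Hz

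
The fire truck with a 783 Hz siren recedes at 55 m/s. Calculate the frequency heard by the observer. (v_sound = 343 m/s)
f_obs = f·v/(v + v_s) = 674.8 Hz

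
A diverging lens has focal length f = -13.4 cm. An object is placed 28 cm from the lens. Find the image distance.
1/di = 1/f − 1/do → di = -9.063 cm (virtual image)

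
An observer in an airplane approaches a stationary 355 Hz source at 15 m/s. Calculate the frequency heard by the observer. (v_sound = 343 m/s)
f_obs = f·(v + v_o)/v = 370.5 Hz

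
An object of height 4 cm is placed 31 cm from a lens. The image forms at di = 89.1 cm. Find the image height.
hi = (-di/do) × ho = -11.5 cm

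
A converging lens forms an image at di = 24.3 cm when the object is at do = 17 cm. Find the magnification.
M = −di/do = -1.429 (inverted image)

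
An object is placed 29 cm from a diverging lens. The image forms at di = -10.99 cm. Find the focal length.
1/f = 1/do + 1/di → f = -17.7 cm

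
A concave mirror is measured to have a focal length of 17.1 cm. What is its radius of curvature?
R = 2|f| = 34.2 cm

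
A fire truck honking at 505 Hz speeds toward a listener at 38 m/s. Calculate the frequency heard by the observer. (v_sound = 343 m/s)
f_obs = f·v/(v − v_s) = 567.9 Hz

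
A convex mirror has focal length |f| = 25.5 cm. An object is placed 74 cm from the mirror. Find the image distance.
f = −25.5 cm (convex); 1/di = 1/f − 1/do → di = -18.96 cm (virtual image, behind mirror)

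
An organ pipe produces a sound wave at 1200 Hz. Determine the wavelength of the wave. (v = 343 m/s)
λ = v/f = 0.2858 m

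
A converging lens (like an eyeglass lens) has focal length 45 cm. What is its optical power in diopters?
P = 1/f = 2.222 D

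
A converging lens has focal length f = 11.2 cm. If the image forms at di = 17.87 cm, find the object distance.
1/do = 1/f − 1/di → do = 30.01 cm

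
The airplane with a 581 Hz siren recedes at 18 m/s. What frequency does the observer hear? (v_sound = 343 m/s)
f_obs = f·v/(v + v_s) = 552 Hz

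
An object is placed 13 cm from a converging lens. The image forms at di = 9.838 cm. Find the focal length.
1/f = 1/do + 1/di → f = 5.6 cm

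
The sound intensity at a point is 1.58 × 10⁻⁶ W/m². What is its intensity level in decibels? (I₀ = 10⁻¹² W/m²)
β = 10·log₁₀(I/I₀) = 61.99 dB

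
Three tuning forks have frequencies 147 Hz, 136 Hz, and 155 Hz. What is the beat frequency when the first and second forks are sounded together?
11 Hz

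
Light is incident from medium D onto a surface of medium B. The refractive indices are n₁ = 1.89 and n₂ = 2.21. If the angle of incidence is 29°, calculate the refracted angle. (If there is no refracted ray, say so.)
sin θ₂ = (n₁/n₂)·sin θ₁ = 0.4146 → θ₂ = 24.49°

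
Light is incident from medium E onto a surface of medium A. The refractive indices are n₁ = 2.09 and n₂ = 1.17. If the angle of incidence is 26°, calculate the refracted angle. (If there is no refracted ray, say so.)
sin θ₂ = (n₁/n₂)·sin θ₁ = 0.7831 → θ₂ = 51.54°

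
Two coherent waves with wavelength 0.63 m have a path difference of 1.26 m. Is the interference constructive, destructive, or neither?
constructive — path difference = 2λ, a whole number of wavelengths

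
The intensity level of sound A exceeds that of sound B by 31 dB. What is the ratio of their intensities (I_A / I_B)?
I_A/I_B = 10^(Δβ/10) = 1259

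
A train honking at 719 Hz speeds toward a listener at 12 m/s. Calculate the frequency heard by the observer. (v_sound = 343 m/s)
f_obs = f·v/(v − v_s) = 745.1 Hz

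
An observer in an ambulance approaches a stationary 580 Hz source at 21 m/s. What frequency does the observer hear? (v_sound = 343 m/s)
f_obs = f·(v + v_o)/v = 615.5 Hz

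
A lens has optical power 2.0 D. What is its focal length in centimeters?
f = 1/P = 50 cm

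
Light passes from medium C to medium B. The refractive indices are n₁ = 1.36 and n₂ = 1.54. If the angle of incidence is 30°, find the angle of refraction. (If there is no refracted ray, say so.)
sin θ₂ = (n₁/n₂)·sin θ₁ = 0.4416 → θ₂ = 26.2°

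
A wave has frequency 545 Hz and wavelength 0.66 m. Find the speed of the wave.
v = fλ = 359.7 m/s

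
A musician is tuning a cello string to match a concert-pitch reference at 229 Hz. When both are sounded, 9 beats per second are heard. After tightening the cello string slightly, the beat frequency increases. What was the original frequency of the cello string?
238 Hz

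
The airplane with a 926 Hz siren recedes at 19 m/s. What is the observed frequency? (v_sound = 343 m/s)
f_obs = f·v/(v + v_s) = 877.4 Hz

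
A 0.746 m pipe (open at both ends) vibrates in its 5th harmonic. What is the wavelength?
λₙ = 2L/n = 0.2984 m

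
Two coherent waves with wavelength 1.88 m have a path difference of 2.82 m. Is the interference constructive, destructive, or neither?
destructive — path difference = 1.5λ, an odd multiple of λ/2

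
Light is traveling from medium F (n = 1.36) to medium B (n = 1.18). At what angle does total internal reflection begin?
θc = arcsin(n₂/n₁) = 60.19°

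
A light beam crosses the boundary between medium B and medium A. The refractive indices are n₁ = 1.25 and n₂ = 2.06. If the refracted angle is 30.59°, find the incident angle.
sin θ₁ = (n₂/n₁)·sin θ₂ → θ₁ = 57°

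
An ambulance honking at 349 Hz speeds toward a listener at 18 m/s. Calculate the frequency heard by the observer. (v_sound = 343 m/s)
f_obs = f·v/(v − v_s) = 368.3 Hz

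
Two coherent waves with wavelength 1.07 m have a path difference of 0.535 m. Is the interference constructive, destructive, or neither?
destructive — path difference = 0.5λ, an odd multiple of λ/2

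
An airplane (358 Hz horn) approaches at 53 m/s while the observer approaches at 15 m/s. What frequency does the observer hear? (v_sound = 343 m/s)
f_obs = f·(v + v_o)/(v − v_s) = 441.9 Hz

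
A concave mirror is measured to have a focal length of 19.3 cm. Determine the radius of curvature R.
R = 2|f| = 38.6 cm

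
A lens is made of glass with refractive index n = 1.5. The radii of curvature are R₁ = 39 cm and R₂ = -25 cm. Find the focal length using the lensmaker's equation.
1/f = (n − 1)(1/R₁ − 1/R₂) → f = 30.47 cm (converging lens)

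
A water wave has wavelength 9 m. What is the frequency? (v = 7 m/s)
f = v/λ = 0.7778 Hz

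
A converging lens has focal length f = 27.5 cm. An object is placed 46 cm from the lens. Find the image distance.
1/di = 1/f − 1/do → di = 68.38 cm (real image)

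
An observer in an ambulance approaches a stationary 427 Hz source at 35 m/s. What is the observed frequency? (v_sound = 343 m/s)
f_obs = f·(v + v_o)/v = 470.6 Hz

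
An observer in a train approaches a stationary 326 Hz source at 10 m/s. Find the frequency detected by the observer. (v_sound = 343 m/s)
f_obs = f·(v + v_o)/v = 335.5 Hz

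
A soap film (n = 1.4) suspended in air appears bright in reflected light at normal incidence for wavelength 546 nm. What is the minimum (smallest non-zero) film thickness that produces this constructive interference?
2nt = (m − ½)λ with m = 1 → t = (m − ½)λ/(2n) = 97.5 nm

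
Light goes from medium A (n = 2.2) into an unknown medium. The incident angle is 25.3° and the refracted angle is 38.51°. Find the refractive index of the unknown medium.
n₂ = n₁·sin θ₁ / sin θ₂ = 1.51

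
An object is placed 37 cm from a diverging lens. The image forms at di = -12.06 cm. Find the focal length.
1/f = 1/do + 1/di → f = -17.89 cm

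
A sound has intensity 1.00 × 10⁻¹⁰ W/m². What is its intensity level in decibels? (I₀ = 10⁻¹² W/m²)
β = 10·log₁₀(I/I₀) = 20 dB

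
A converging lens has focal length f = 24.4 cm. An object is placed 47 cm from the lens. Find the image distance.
1/di = 1/f − 1/do → di = 50.74 cm (real image)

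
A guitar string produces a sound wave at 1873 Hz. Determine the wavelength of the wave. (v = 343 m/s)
λ = v/f = 0.1831 m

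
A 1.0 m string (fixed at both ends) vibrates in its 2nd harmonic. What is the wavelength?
λₙ = 2L/n = 1 m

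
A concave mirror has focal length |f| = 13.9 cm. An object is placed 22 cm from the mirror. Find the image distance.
f = +13.9 cm (concave); 1/di = 1/f − 1/do → di = 37.75 cm (real image, in front of mirror)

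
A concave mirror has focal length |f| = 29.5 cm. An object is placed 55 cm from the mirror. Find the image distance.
f = +29.5 cm (concave); 1/di = 1/f − 1/do → di = 63.63 cm (real image, in front of mirror)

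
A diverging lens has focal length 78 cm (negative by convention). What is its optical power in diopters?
P = 1/f = -1.282 D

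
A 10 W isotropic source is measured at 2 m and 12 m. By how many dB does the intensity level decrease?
Δβ = 20·log₁₀(r₂/r₁) = 15.56 dB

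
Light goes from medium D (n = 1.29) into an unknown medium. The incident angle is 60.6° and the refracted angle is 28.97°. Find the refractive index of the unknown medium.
n₂ = n₁·sin θ₁ / sin θ₂ = 2.32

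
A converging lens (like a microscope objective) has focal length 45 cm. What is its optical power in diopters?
P = 1/f = 2.222 D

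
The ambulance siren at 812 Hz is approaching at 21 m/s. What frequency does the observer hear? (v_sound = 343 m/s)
f_obs = f·v/(v − v_s) = 865 Hz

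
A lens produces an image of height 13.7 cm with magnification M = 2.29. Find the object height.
ho = |hi|/|M| = 5.983 cm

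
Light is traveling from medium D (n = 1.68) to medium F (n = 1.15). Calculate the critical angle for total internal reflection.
θc = arcsin(n₂/n₁) = 43.2°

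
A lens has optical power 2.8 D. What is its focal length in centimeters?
f = 1/P = 35.71 cm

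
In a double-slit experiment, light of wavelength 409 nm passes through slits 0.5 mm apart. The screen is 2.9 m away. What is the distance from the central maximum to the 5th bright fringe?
y = mλL/d = 11.86 mm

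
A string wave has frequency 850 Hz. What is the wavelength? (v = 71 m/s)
λ = v/f = 0.08353 m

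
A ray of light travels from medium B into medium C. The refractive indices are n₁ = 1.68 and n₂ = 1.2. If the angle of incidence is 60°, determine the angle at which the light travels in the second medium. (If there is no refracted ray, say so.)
sin θ₂ = (n₁/n₂)·sin θ₁ = 1.212 > 1, so there is no refracted ray — the light undergoes total internal reflection.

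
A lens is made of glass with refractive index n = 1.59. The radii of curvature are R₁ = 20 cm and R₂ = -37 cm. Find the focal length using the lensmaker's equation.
1/f = (n − 1)(1/R₁ − 1/R₂) → f = 22 cm (converging lens)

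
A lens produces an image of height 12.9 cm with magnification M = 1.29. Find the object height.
ho = |hi|/|M| = 10 cm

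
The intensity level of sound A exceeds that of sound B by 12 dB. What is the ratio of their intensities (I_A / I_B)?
I_A/I_B = 10^(Δβ/10) = 15.85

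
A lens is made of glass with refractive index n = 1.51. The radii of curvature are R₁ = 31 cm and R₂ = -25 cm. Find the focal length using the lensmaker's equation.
1/f = (n − 1)(1/R₁ − 1/R₂) → f = 27.14 cm (converging lens)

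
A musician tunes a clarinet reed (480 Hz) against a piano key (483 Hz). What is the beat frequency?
3 Hz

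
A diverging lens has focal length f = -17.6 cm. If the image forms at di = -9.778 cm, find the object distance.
1/do = 1/f − 1/di → do = 22 cm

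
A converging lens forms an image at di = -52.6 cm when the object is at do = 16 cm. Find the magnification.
M = −di/do = 3.288 (upright image)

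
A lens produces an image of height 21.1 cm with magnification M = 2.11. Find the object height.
ho = |hi|/|M| = 10 cm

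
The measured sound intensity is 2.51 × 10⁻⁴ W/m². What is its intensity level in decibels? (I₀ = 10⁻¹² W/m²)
β = 10·log₁₀(I/I₀) = 84 dB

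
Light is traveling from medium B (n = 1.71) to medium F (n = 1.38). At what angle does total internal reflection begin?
θc = arcsin(n₂/n₁) = 53.81°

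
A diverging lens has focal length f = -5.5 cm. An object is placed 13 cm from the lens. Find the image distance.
1/di = 1/f − 1/do → di = -3.865 cm (virtual image)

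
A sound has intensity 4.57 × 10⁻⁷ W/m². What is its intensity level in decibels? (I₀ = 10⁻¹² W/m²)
β = 10·log₁₀(I/I₀) = 56.6 dB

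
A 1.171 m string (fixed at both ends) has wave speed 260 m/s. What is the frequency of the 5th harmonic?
fₙ = nv/(2L) = 555.1 Hz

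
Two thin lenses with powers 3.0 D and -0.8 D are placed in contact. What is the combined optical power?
P_total = P₁ + P₂ = 2.2 D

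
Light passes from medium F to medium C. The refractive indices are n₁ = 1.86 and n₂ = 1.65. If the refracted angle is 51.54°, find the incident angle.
sin θ₁ = (n₂/n₁)·sin θ₂ → θ₁ = 44°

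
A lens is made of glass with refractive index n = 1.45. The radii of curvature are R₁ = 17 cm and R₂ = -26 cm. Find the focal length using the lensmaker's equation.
1/f = (n − 1)(1/R₁ − 1/R₂) → f = 22.84 cm (converging lens)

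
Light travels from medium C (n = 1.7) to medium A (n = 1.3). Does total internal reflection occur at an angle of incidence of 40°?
θc = arcsin(n₂/n₁) = 49.88°; 40° < θc, so no — the ray refracts.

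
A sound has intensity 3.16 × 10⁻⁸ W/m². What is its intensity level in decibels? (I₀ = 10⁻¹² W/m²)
β = 10·log₁₀(I/I₀) = 45 dB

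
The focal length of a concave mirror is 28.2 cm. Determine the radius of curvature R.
R = 2|f| = 56.4 cm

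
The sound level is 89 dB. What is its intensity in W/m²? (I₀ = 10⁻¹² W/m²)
I = I₀·10^(β/10) = 7.94 × 10⁻⁴ W/m²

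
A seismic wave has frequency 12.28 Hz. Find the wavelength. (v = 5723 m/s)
λ = v/f = 466 m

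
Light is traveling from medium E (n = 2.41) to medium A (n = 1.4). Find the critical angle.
θc = arcsin(n₂/n₁) = 35.51°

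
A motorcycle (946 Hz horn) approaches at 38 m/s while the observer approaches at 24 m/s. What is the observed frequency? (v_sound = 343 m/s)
f_obs = f·(v + v_o)/(v − v_s) = 1138 Hz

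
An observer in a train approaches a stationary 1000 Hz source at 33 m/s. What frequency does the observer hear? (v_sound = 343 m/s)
f_obs = f·(v + v_o)/v = 1096 Hz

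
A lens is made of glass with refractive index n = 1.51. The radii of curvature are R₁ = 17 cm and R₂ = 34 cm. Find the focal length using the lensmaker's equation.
1/f = (n − 1)(1/R₁ − 1/R₂) → f = 66.67 cm (converging lens)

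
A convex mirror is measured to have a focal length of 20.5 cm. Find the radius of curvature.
R = 2|f| = 41 cm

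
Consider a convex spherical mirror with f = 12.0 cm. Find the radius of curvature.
R = 2|f| = 24 cm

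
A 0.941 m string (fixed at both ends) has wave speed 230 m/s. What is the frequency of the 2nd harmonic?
fₙ = nv/(2L) = 244.4 Hz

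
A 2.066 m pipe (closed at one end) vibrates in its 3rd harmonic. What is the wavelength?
λₙ = 4L/n = 2.755 m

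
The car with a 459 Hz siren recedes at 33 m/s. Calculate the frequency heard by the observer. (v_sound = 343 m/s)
f_obs = f·v/(v + v_s) = 418.7 Hz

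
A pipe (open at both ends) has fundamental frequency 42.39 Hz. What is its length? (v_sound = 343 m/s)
L = v/(2f₁) = 4.046 m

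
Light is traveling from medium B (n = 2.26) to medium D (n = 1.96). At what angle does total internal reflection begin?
θc = arcsin(n₂/n₁) = 60.14°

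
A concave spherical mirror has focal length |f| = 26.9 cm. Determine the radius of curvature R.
R = 2|f| = 53.8 cm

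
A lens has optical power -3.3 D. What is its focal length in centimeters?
f = 1/P = -30.3 cm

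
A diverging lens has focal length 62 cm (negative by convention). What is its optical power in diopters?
P = 1/f = -1.613 D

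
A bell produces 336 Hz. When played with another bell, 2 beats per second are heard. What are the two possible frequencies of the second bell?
f₂ = 336 ± 2 Hz → 338 Hz or 334 Hz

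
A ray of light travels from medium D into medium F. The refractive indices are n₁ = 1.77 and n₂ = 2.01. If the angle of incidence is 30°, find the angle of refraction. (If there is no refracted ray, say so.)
sin θ₂ = (n₁/n₂)·sin θ₁ = 0.4403 → θ₂ = 26.12°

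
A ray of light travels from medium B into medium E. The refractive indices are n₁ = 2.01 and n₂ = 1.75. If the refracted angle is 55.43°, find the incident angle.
sin θ₁ = (n₂/n₁)·sin θ₂ → θ₁ = 45.8°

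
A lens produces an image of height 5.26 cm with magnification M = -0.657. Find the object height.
ho = |hi|/|M| = 8.006 cm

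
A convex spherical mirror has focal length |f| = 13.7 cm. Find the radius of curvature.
R = 2|f| = 27.4 cm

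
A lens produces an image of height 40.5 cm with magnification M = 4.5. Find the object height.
ho = |hi|/|M| = 9 cm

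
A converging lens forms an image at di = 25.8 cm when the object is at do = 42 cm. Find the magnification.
M = −di/do = -0.6143 (inverted image)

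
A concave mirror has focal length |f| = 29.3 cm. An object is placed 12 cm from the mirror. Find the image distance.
f = +29.3 cm (concave); 1/di = 1/f − 1/do → di = -20.32 cm (virtual image, behind mirror)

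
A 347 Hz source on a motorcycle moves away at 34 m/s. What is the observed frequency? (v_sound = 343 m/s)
f_obs = f·v/(v + v_s) = 315.7 Hz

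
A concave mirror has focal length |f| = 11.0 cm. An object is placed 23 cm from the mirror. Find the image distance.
f = +11.0 cm (concave); 1/di = 1/f − 1/do → di = 21.08 cm (real image, in front of mirror)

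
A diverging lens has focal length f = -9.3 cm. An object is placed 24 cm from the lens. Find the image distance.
1/di = 1/f − 1/do → di = -6.703 cm (virtual image)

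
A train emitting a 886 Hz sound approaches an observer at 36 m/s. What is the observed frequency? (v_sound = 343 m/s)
f_obs = f·v/(v − v_s) = 989.9 Hz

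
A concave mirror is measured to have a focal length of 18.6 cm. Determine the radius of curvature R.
R = 2|f| = 37.2 cm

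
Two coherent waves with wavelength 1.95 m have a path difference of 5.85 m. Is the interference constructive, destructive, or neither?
constructive — path difference = 3λ, a whole number of wavelengths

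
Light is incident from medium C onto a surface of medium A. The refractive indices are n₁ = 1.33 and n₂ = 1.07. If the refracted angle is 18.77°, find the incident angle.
sin θ₁ = (n₂/n₁)·sin θ₂ → θ₁ = 15°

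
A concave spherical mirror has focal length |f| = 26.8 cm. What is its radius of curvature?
R = 2|f| = 53.6 cm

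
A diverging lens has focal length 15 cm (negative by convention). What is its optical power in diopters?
P = 1/f = -6.667 D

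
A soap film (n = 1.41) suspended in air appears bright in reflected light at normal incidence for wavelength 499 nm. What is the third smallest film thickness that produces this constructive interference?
2nt = (m − ½)λ with m = 3 → t = (m − ½)λ/(2n) = 442.4 nm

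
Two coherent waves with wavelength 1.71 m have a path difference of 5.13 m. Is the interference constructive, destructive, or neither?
constructive — path difference = 3λ, a whole number of wavelengths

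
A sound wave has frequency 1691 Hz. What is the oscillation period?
T = 1/f = 5.914 × 10⁻⁴ s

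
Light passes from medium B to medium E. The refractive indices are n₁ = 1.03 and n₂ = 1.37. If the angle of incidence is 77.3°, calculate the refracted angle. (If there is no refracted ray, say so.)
sin θ₂ = (n₁/n₂)·sin θ₁ = 0.7334 → θ₂ = 47.17°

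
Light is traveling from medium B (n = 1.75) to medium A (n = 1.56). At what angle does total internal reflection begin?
θc = arcsin(n₂/n₁) = 63.05°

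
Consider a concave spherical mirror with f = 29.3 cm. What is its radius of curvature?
R = 2|f| = 58.6 cm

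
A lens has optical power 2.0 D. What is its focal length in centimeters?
f = 1/P = 50 cm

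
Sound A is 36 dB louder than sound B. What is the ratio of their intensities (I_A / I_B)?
I_A/I_B = 10^(Δβ/10) = 3981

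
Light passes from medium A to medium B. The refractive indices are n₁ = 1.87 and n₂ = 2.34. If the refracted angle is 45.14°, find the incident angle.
sin θ₁ = (n₂/n₁)·sin θ₂ → θ₁ = 62.5°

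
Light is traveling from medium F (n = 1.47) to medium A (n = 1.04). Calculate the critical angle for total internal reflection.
θc = arcsin(n₂/n₁) = 45.03°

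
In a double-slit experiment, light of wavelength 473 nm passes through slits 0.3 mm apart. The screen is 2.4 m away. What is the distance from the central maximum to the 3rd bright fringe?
y = mλL/d = 11.35 mm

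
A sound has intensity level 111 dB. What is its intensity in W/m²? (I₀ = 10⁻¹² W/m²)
I = I₀·10^(β/10) = 1.26 × 10⁻¹ W/m²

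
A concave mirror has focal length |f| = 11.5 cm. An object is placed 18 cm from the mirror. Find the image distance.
f = +11.5 cm (concave); 1/di = 1/f − 1/do → di = 31.85 cm (real image, in front of mirror)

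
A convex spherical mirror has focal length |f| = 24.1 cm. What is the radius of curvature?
R = 2|f| = 48.2 cm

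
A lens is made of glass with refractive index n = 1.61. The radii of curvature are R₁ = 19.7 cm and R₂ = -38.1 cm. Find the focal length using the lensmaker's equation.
1/f = (n − 1)(1/R₁ − 1/R₂) → f = 21.29 cm (converging lens)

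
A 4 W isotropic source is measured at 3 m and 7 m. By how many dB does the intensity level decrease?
Δβ = 20·log₁₀(r₂/r₁) = 7.36 dB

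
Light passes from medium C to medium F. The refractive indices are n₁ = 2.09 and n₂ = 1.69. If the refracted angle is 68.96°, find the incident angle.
sin θ₁ = (n₂/n₁)·sin θ₂ → θ₁ = 49°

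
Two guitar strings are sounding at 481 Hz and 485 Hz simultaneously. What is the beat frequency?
4 Hz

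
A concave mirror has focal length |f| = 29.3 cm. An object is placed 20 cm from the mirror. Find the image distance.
f = +29.3 cm (concave); 1/di = 1/f − 1/do → di = -63.01 cm (virtual image, behind mirror)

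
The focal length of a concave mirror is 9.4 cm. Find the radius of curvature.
R = 2|f| = 18.8 cm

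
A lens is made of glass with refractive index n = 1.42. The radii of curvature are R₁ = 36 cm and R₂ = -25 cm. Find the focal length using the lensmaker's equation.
1/f = (n − 1)(1/R₁ − 1/R₂) → f = 35.13 cm (converging lens)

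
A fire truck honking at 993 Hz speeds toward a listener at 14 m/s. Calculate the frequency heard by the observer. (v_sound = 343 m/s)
f_obs = f·v/(v − v_s) = 1035 Hz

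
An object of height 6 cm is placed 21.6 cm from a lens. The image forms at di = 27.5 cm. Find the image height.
hi = (-di/do) × ho = -7.639 cm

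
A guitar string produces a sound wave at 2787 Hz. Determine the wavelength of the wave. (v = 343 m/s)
λ = v/f = 0.1231 m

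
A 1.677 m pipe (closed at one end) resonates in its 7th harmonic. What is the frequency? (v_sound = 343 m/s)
fₙ = nv/(4L) = 357.9 Hz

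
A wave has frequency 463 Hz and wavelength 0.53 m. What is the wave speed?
v = fλ = 245.4 m/s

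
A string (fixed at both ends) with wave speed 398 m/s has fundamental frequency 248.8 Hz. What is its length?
L = v/(2f₁) = 0.7998 m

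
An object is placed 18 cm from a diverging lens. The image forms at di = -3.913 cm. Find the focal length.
1/f = 1/do + 1/di → f = -5 cm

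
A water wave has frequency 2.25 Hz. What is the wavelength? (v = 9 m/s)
λ = v/f = 4 m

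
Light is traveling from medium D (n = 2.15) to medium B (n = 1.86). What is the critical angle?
θc = arcsin(n₂/n₁) = 59.9°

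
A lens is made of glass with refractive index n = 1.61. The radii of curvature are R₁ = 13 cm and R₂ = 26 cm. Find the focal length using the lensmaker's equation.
1/f = (n − 1)(1/R₁ − 1/R₂) → f = 42.62 cm (converging lens)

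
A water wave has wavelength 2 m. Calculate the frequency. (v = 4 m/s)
f = v/λ = 2 Hz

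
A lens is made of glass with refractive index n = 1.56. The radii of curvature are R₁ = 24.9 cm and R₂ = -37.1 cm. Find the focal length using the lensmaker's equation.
1/f = (n − 1)(1/R₁ − 1/R₂) → f = 26.61 cm (converging lens)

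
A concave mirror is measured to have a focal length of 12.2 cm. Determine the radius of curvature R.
R = 2|f| = 24.4 cm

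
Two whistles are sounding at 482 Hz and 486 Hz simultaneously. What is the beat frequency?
4 Hz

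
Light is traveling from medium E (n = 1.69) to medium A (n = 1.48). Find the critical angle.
θc = arcsin(n₂/n₁) = 61.13°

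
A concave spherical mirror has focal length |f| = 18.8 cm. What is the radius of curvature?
R = 2|f| = 37.6 cm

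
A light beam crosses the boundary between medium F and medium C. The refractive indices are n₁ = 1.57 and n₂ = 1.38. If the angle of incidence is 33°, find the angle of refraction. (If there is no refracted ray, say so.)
sin θ₂ = (n₁/n₂)·sin θ₁ = 0.6196 → θ₂ = 38.29°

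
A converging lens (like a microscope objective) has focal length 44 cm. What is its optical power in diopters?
P = 1/f = 2.273 D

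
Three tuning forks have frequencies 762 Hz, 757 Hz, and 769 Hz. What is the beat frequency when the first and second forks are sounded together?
5 Hz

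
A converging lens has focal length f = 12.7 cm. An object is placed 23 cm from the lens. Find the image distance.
1/di = 1/f − 1/do → di = 28.36 cm (real image)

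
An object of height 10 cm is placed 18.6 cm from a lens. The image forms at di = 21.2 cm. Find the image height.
hi = (-di/do) × ho = -11.4 cm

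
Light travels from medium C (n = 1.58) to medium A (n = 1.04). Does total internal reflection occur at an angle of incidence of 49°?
θc = arcsin(n₂/n₁) = 41.16°; 49° > θc, so yes — total internal reflection.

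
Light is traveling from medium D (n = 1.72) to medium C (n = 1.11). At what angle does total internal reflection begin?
θc = arcsin(n₂/n₁) = 40.19°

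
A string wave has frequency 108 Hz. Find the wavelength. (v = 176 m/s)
λ = v/f = 1.63 m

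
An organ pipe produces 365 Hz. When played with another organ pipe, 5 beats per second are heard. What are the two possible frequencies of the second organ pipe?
f₂ = 365 ± 5 Hz → 370 Hz or 360 Hz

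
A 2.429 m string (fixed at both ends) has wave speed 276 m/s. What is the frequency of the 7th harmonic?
fₙ = nv/(2L) = 397.7 Hz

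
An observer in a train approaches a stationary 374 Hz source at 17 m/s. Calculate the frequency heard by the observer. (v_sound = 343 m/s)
f_obs = f·(v + v_o)/v = 392.5 Hz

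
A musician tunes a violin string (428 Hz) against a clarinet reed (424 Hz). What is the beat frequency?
4 Hz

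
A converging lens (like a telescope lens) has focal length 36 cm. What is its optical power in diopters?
P = 1/f = 2.778 D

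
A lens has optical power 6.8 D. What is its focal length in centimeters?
f = 1/P = 14.71 cm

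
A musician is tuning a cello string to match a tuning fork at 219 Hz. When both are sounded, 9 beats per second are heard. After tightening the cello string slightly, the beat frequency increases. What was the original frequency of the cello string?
228 Hz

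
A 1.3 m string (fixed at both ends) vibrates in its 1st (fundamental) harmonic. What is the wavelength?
λₙ = 2L/n = 2.6 m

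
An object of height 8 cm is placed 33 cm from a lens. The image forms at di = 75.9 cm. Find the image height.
hi = (-di/do) × ho = -18.4 cm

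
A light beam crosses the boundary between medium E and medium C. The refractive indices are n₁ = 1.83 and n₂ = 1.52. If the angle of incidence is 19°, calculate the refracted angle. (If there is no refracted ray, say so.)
sin θ₂ = (n₁/n₂)·sin θ₁ = 0.392 → θ₂ = 23.08°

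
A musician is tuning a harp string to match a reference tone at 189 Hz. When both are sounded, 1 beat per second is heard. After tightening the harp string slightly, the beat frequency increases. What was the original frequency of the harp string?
190 Hz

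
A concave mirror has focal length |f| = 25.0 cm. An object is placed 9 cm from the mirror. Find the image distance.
f = +25.0 cm (concave); 1/di = 1/f − 1/do → di = -14.06 cm (virtual image, behind mirror)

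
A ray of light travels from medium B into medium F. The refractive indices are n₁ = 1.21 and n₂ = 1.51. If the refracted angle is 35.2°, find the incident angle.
sin θ₁ = (n₂/n₁)·sin θ₂ → θ₁ = 46°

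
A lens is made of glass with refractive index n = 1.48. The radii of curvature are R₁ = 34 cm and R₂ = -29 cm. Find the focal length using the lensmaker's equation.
1/f = (n − 1)(1/R₁ − 1/R₂) → f = 32.61 cm (converging lens)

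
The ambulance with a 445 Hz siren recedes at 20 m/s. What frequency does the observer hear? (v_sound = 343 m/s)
f_obs = f·v/(v + v_s) = 420.5 Hz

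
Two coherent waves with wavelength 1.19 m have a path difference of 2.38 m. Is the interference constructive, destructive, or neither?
constructive — path difference = 2λ, a whole number of wavelengths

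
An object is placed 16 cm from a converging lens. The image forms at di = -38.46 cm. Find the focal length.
1/f = 1/do + 1/di → f = 27.4 cm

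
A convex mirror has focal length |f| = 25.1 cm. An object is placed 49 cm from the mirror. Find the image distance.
f = −25.1 cm (convex); 1/di = 1/f − 1/do → di = -16.6 cm (virtual image, behind mirror)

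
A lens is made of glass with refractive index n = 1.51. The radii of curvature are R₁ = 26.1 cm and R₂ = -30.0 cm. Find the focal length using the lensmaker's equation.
1/f = (n − 1)(1/R₁ − 1/R₂) → f = 27.37 cm (converging lens)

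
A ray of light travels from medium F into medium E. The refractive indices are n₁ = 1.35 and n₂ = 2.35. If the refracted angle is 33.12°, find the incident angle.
sin θ₁ = (n₂/n₁)·sin θ₂ → θ₁ = 72.01°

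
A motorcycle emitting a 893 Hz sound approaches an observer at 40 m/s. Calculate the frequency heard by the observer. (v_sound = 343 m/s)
f_obs = f·v/(v − v_s) = 1011 Hz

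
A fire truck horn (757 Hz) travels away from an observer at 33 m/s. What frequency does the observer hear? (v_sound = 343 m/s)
f_obs = f·v/(v + v_s) = 690.6 Hz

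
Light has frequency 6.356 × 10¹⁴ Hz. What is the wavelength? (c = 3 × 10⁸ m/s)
λ = c/f = 472 nm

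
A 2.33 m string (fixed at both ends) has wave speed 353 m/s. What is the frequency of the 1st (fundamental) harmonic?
fₙ = nv/(2L) = 75.75 Hz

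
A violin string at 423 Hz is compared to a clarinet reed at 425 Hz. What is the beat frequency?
2 Hz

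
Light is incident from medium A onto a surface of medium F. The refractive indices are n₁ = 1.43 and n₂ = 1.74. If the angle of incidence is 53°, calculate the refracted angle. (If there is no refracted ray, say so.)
sin θ₂ = (n₁/n₂)·sin θ₁ = 0.6563 → θ₂ = 41.02°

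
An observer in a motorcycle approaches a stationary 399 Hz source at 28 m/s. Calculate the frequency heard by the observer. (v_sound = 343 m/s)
f_obs = f·(v + v_o)/v = 431.6 Hz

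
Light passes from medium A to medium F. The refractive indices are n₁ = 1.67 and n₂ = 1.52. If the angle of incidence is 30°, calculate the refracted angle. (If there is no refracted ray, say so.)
sin θ₂ = (n₁/n₂)·sin θ₁ = 0.5493 → θ₂ = 33.32°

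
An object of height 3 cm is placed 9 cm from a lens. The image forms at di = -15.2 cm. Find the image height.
hi = (-di/do) × ho = 5.067 cm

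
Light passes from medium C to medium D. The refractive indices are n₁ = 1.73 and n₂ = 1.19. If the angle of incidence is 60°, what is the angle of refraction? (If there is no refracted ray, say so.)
sin θ₂ = (n₁/n₂)·sin θ₁ = 1.259 > 1, so there is no refracted ray — the light undergoes total internal reflection.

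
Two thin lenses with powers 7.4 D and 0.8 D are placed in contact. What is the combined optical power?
P_total = P₁ + P₂ = 8.2 D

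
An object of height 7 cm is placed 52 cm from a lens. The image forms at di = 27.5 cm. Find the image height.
hi = (-di/do) × ho = -3.702 cm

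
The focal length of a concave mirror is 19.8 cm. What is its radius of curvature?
R = 2|f| = 39.6 cm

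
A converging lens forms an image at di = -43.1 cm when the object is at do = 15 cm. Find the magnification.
M = −di/do = 2.873 (upright image)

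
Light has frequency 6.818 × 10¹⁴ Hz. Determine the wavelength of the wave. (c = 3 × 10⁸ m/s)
λ = c/f = 440 nm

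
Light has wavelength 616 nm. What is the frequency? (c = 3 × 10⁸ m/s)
f = c/λ = 4.870 × 10¹⁴ Hz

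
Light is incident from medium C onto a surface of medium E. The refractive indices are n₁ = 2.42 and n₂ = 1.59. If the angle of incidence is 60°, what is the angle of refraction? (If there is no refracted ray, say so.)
sin θ₂ = (n₁/n₂)·sin θ₁ = 1.318 > 1, so there is no refracted ray — the light undergoes total internal reflection.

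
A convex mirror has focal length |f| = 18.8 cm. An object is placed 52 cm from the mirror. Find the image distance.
f = −18.8 cm (convex); 1/di = 1/f − 1/do → di = -13.81 cm (virtual image, behind mirror)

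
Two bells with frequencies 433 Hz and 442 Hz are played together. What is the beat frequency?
9 Hz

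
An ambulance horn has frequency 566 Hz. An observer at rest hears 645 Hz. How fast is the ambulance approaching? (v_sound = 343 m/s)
v_s = v·(1 − f/f_obs) = 42.01 m/s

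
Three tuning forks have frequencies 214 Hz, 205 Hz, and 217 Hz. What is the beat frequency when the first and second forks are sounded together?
9 Hz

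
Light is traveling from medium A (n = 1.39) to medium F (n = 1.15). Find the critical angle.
θc = arcsin(n₂/n₁) = 55.83°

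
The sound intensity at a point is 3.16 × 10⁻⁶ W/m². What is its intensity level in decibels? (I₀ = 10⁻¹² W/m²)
β = 10·log₁₀(I/I₀) = 65 dB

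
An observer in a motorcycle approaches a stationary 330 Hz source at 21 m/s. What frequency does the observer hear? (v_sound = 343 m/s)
f_obs = f·(v + v_o)/v = 350.2 Hz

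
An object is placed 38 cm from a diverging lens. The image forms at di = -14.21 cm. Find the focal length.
1/f = 1/do + 1/di → f = -22.7 cm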